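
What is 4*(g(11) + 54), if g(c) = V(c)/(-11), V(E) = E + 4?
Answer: 2316/11 ≈ 210.55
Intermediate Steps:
V(E) = 4 + E
g(c) = -4/11 - c/11 (g(c) = (4 + c)/(-11) = (4 + c)*(-1/11) = -4/11 - c/11)
4*(g(11) + 54) = 4*((-4/11 - 1/11*11) + 54) = 4*((-4/11 - 1) + 54) = 4*(-15/11 + 54) = 4*(579/11) = 2316/11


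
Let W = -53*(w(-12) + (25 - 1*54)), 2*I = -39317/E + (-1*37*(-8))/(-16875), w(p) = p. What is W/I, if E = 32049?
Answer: -29017698750/8308159 ≈ -3492.7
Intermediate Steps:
I = -8308159/13353750 (I = (-39317/32049 + (-1*37*(-8))/(-16875))/2 = (-39317*1/32049 - 37*(-8)*(-1/16875))/2 = (-39317/32049 + 296*(-1/16875))/2 = (-39317/32049 - 296/16875)/2 = (1/2)*(-8308159/6676875) = -8308159/13353750 ≈ -0.62216)
W = 2173 (W = -53*(-12 + (25 - 1*54)) = -53*(-12 + (25 - 54)) = -53*(-12 - 29) = -53*(-41) = 2173)
W/I = 2173/(-8308159/13353750) = 2173*(-13353750/8308159) = -29017698750/8308159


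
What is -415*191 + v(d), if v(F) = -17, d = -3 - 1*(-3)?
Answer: -79282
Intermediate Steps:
d = 0 (d = -3 + 3 = 0)
-415*191 + v(d) = -415*191 - 17 = -79265 - 17 = -79282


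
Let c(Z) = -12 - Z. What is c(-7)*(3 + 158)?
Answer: -805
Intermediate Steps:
c(-7)*(3 + 158) = (-12 - 1*(-7))*(3 + 158) = (-12 + 7)*161 = -5*161 = -805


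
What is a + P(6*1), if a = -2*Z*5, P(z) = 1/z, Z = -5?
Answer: 301/6 ≈ 50.167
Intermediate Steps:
a = 50 (a = -2*(-5)*5 = 10*5 = 50)
a + P(6*1) = 50 + 1/(6*1) = 50 + 1/6 = 50 + ⅙ = 301/6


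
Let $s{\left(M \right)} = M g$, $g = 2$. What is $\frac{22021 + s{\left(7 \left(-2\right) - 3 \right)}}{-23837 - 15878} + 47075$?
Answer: $\frac{1869561638}{39715} \approx 47074.0$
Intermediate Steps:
$s{\left(M \right)} = 2 M$ ($s{\left(M \right)} = M 2 = 2 M$)
$\frac{22021 + s{\left(7 \left(-2\right) - 3 \right)}}{-23837 - 15878} + 47075 = \frac{22021 + 2 \left(7 \left(-2\right) - 3\right)}{-23837 - 15878} + 47075 = \frac{22021 + 2 \left(-14 - 3\right)}{-39715} + 47075 = \left(22021 + 2 \left(-17\right)\right) \left(- \frac{1}{39715}\right) + 47075 = \left(22021 - 34\right) \left(- \frac{1}{39715}\right) + 47075 = 21987 \left(- \frac{1}{39715}\right) + 47075 = - \frac{21987}{39715} + 47075 = \frac{1869561638}{39715}$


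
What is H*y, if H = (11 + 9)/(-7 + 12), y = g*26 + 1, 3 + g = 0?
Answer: -308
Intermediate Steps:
g = -3 (g = -3 + 0 = -3)
y = -77 (y = -3*26 + 1 = -78 + 1 = -77)
H = 4 (H = 20/5 = 20*(1/5) = 4)
H*y = 4*(-77) = -308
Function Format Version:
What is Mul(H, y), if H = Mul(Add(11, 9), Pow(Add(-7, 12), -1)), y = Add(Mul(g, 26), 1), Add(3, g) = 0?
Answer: -308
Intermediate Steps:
g = -3 (g = Add(-3, 0) = -3)
y = -77 (y = Add(Mul(-3, 26), 1) = Add(-78, 1) = -77)
H = 4 (H = Mul(20, Pow(5, -1)) = Mul(20, Rational(1, 5)) = 4)
Mul(H, y) = Mul(4, -77) = -308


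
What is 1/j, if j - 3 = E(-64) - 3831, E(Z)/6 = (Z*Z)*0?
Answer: -1/3828 ≈ -0.00026123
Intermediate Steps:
E(Z) = 0 (E(Z) = 6*((Z*Z)*0) = 6*(Z**2*0) = 6*0 = 0)
j = -3828 (j = 3 + (0 - 3831) = 3 - 3831 = -3828)
1/j = 1/(-3828) = -1/3828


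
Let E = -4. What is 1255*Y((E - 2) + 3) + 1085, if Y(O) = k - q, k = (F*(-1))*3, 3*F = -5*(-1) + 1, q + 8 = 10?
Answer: -8955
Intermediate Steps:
q = 2 (q = -8 + 10 = 2)
F = 2 (F = (-5*(-1) + 1)/3 = (5 + 1)/3 = (⅓)*6 = 2)
k = -6 (k = (2*(-1))*3 = -2*3 = -6)
Y(O) = -8 (Y(O) = -6 - 1*2 = -6 - 2 = -8)
1255*Y((E - 2) + 3) + 1085 = 1255*(-8) + 1085 = -10040 + 1085 = -8955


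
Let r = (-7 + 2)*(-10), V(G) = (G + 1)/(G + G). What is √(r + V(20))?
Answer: √20210/20 ≈ 7.1081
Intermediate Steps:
V(G) = (1 + G)/(2*G) (V(G) = (1 + G)/((2*G)) = (1 + G)*(1/(2*G)) = (1 + G)/(2*G))
r = 50 (r = -5*(-10) = 50)
√(r + V(20)) = √(50 + (½)*(1 + 20)/20) = √(50 + (½)*(1/20)*21) = √(50 + 21/40) = √(2021/40) = √20210/20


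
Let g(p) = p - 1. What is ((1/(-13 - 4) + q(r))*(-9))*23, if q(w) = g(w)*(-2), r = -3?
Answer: -27945/17 ≈ -1643.8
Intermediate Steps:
g(p) = -1 + p
q(w) = 2 - 2*w (q(w) = (-1 + w)*(-2) = 2 - 2*w)
((1/(-13 - 4) + q(r))*(-9))*23 = ((1/(-13 - 4) + (2 - 2*(-3)))*(-9))*23 = ((1/(-17) + (2 + 6))*(-9))*23 = ((-1/17 + 8)*(-9))*23 = ((135/17)*(-9))*23 = -1215/17*23 = -27945/17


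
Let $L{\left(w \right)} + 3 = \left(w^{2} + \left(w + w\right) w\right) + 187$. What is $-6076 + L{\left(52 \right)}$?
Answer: $2220$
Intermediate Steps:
$L{\left(w \right)} = 184 + 3 w^{2}$ ($L{\left(w \right)} = -3 + \left(\left(w^{2} + \left(w + w\right) w\right) + 187\right) = -3 + \left(\left(w^{2} + 2 w w\right) + 187\right) = -3 + \left(\left(w^{2} + 2 w^{2}\right) + 187\right) = -3 + \left(3 w^{2} + 187\right) = -3 + \left(187 + 3 w^{2}\right) = 184 + 3 w^{2}$)
$-6076 + L{\left(52 \right)} = -6076 + \left(184 + 3 \cdot 52^{2}\right) = -6076 + \left(184 + 3 \cdot 2704\right) = -6076 + \left(184 + 8112\right) = -6076 + 8296 = 2220$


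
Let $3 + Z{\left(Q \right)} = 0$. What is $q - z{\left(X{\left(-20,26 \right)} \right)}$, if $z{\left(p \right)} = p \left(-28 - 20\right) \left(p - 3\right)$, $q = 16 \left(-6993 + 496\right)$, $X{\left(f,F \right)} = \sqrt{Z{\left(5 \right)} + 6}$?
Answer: $-103808 - 144 \sqrt{3} \approx -1.0406 \cdot 10^{5}$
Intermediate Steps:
$Z{\left(Q \right)} = -3$ ($Z{\left(Q \right)} = -3 + 0 = -3$)
$X{\left(f,F \right)} = \sqrt{3}$ ($X{\left(f,F \right)} = \sqrt{-3 + 6} = \sqrt{3}$)
$q = -103952$ ($q = 16 \left(-6497\right) = -103952$)
$z{\left(p \right)} = p \left(144 - 48 p\right)$ ($z{\left(p \right)} = p \left(- 48 \left(-3 + p\right)\right) = p \left(144 - 48 p\right)$)
$q - z{\left(X{\left(-20,26 \right)} \right)} = -103952 - 48 \sqrt{3} \left(3 - \sqrt{3}\right)$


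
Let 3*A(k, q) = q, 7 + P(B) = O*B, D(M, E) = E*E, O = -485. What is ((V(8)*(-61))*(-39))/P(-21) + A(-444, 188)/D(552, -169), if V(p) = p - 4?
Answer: 408636446/436040787 ≈ 0.93715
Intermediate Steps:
V(p) = -4 + p
D(M, E) = E**2
P(B) = -7 - 485*B
A(k, q) = q/3
((V(8)*(-61))*(-39))/P(-21) + A(-444, 188)/D(552, -169) = (((-4 + 8)*(-61))*(-39))/(-7 - 485*(-21)) + ((1/3)*188)/((-169)**2) = ((4*(-61))*(-39))/(-7 + 10185) + (188/3)/28561 = -244*(-39)/10178 + (188/3)*(1/28561) = 9516*(1/10178) + 188/85683 = 4758/5089 + 188/85683 = 408636446/436040787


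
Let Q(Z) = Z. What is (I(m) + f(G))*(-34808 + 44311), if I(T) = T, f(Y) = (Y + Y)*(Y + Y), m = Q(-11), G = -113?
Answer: 485270695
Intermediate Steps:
m = -11
f(Y) = 4*Y² (f(Y) = (2*Y)*(2*Y) = 4*Y²)
(I(m) + f(G))*(-34808 + 44311) = (-11 + 4*(-113)²)*(-34808 + 44311) = (-11 + 4*12769)*9503 = (-11 + 51076)*9503 = 51065*9503 = 485270695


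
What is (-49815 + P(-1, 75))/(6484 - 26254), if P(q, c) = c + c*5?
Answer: 3291/1318 ≈ 2.4970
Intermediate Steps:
P(q, c) = 6*c (P(q, c) = c + 5*c = 6*c)
(-49815 + P(-1, 75))/(6484 - 26254) = (-49815 + 6*75)/(6484 - 26254) = (-49815 + 450)/(-19770) = -49365*(-1/19770) = 3291/1318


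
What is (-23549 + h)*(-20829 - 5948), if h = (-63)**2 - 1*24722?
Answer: 1186274654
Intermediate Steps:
h = -20753 (h = 3969 - 24722 = -20753)
(-23549 + h)*(-20829 - 5948) = (-23549 - 20753)*(-20829 - 5948) = -44302*(-26777) = 1186274654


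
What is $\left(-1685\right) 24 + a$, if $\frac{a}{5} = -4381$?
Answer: $-62345$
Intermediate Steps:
$a = -21905$ ($a = 5 \left(-4381\right) = -21905$)
$\left(-1685\right) 24 + a = \left(-1685\right) 24 - 21905 = -40440 - 21905 = -62345$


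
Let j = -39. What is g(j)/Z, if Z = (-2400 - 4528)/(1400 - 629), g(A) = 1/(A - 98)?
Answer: 771/949136 ≈ 0.00081232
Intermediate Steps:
g(A) = 1/(-98 + A)
Z = -6928/771 ≈ -8.9857
g(j)/Z = 1/((-98 - 39)*(-6928/771)) = -771/6928/(-137) = -1/137*(-771/6928) = 771/949136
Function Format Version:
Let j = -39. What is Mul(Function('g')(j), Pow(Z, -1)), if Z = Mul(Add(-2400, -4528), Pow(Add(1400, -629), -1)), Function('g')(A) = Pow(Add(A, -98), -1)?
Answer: Rational(771, 949136) ≈ 0.00081232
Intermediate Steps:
Function('g')(A) = Pow(Add(-98, A), -1)
Z = Rational(-6928, 771) (Z = Mul(-6928, Pow(771, -1)) = Mul(-6928, Rational(1, 771)) = Rational(-6928, 771) ≈ -8.9857)
Mul(Function('g')(j), Pow(Z, -1)) = Mul(Pow(Add(-98, -39), -1), Pow(Rational(-6928, 771), -1)) = Mul(Pow(-137, -1), Rational(-771, 6928)) = Mul(Rational(-1, 137), Rational(-771, 6928)) = Rational(771, 949136)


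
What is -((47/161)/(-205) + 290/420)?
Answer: -136453/198030 ≈ -0.68905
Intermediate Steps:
-((47/161)/(-205) + 290/420) = -((47*(1/161))*(-1/205) + 290*(1/420)) = -((47/161)*(-1/205) + 29/42) = -(-47/33005 + 29/42) = -1*136453/198030 = -136453/198030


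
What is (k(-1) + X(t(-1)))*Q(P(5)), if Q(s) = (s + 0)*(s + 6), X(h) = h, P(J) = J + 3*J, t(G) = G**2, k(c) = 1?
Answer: 1040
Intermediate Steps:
P(J) = 4*J
Q(s) = s*(6 + s)
(k(-1) + X(t(-1)))*Q(P(5)) = (1 + (-1)**2)*((4*5)*(6 + 4*5)) = (1 + 1)*(20*(6 + 20)) = 2*(20*26) = 2*520 = 1040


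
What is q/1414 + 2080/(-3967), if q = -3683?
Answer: -17551581/5609338 ≈ -3.1290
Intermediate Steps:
q/1414 + 2080/(-3967) = -3683/1414 + 2080/(-3967) = -3683*1/1414 + 2080*(-1/3967) = -3683/1414 - 2080/3967 = -17551581/5609338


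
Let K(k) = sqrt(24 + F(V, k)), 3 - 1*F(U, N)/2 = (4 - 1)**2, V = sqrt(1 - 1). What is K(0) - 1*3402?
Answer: -3402 + 2*sqrt(3) ≈ -3398.5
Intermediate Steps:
V = 0 (V = sqrt(0) = 0)
F(U, N) = -12 (F(U, N) = 6 - 2*(4 - 1)**2 = 6 - 2*3**2 = 6 - 2*9 = 6 - 18 = -12)
K(k) = 2*sqrt(3) (K(k) = sqrt(24 - 12) = sqrt(12) = 2*sqrt(3))
K(0) - 1*3402 = 2*sqrt(3) - 1*3402 = 2*sqrt(3) - 3402 = -3402 + 2*sqrt(3)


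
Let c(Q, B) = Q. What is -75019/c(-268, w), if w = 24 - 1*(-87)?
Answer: 75019/268 ≈ 279.92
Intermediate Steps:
w = 111 (w = 24 + 87 = 111)
-75019/c(-268, w) = -75019/(-268) = -75019*(-1/268) = 75019/268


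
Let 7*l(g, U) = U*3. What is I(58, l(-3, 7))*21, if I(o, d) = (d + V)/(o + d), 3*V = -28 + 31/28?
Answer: -501/244 ≈ -2.0533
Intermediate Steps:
V = -251/28 (V = (-28 + 31/28)/3 = (1/3)*(-753/28) = -251/28 ≈ -8.9643)
l(g, U) = 3*U/7 (l(g, U) = (U*3)/7 = (3*U)/7 = 3*U/7)
I(o, d) = (-251/28 + d)/(d + o) (I(o, d) = (d - 251/28)/(o + d) = (-251/28 + d)/(d + o))
I(58, l(-3, 7))*21 = ((-251/28 + (3/7)*7)/((3/7)*7 + 58))*21 = ((-251/28 + 3)/(3 + 58))*21 = (-167/28/61)*21 = ((1/61)*(-167/28))*21 = -167/1708*21 = -501/244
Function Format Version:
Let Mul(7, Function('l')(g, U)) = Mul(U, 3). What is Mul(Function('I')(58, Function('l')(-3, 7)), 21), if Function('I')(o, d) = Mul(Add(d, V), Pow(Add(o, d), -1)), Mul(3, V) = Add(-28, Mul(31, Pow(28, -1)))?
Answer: Rational(-501, 244) ≈ -2.0533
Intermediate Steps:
V = Rational(-251, 28) (V = Mul(Rational(1, 3), Add(-28, Mul(31, Pow(28, -1)))) = Mul(Rational(1, 3), Add(-28, Mul(31, Rational(1, 28)))) = Mul(Rational(1, 3), Add(-28, Rational(31, 28))) = Mul(Rational(1, 3), Rational(-753, 28)) = Rational(-251, 28) ≈ -8.9643)
Function('l')(g, U) = Mul(Rational(3, 7), U) (Function('l')(g, U) = Mul(Rational(1, 7), Mul(U, 3)) = Mul(Rational(1, 7), Mul(3, U)) = Mul(Rational(3, 7), U))
Function('I')(o, d) = Mul(Pow(Add(d, o), -1), Add(Rational(-251, 28), d)) (Function('I')(o, d) = Mul(Add(d, Rational(-251, 28)), Pow(Add(o, d), -1)) = Mul(Add(Rational(-251, 28), d), Pow(Add(d, o), -1)) = Mul(Pow(Add(d, o), -1), Add(Rational(-251, 28), d)))
Mul(Function('I')(58, Function('l')(-3, 7)), 21) = Mul(Mul(Pow(Add(Mul(Rational(3, 7), 7), 58), -1), Add(Rational(-251, 28), Mul(Rational(3, 7), 7))), 21) = Mul(Mul(Pow(Add(3, 58), -1), Add(Rational(-251, 28), 3)), 21) = Mul(Mul(Pow(61, -1), Rational(-167, 28)), 21) = Mul(Mul(Rational(1, 61), Rational(-167, 28)), 21) = Mul(Rational(-167, 1708), 21) = Rational(-501, 244)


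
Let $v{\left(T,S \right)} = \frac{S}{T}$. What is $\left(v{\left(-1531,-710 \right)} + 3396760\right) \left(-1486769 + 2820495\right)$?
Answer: $\frac{6935962399546020}{1531} \approx 4.5304 \cdot 10^{12}$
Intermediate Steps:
$\left(v{\left(-1531,-710 \right)} + 3396760\right) \left(-1486769 + 2820495\right) = \left(- \frac{710}{-1531} + 3396760\right) \left(-1486769 + 2820495\right) = \left(\left(-710\right) \left(- \frac{1}{1531}\right) + 3396760\right) 1333726 = \left(\frac{710}{1531} + 3396760\right) 1333726 = \frac{5200440270}{1531} \cdot 1333726 = \frac{6935962399546020}{1531}$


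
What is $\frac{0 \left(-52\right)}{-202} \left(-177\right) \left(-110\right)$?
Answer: $0$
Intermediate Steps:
$\frac{0 \left(-52\right)}{-202} \left(-177\right) \left(-110\right) = 0 \left(- \frac{1}{202}\right) \left(-177\right) \left(-110\right) = 0 \left(-177\right) \left(-110\right) = 0 \left(-110\right) = 0$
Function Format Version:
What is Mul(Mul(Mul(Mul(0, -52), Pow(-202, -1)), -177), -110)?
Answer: 0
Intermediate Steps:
Mul(Mul(Mul(Mul(0, -52), Pow(-202, -1)), -177), -110) = Mul(Mul(Mul(0, Rational(-1, 202)), -177), -110) = Mul(Mul(0, -177), -110) = Mul(0, -110) = 0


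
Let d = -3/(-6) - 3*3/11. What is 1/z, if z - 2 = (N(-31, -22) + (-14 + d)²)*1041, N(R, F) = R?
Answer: 484/87675029 ≈ 5.5204e-6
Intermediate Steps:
d = -7/22 (d = -3*(-⅙) - 9*1/11 = ½ - 9/11 = -7/22 ≈ -0.31818)
z = 87675029/484 (z = 2 + (-31 + (-14 - 7/22)²)*1041 = 2 + (-31 + (-315/22)²)*1041 = 2 + (-31 + 99225/484)*1041 = 2 + (84221/484)*1041 = 2 + 87674061/484 = 87675029/484 ≈ 1.8115e+5)
1/z = 1/(87675029/484) = 484/87675029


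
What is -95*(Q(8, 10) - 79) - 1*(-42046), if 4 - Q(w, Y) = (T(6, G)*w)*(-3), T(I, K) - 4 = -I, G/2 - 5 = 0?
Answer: 53731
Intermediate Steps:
G = 10 (G = 10 + 2*0 = 10 + 0 = 10)
T(I, K) = 4 - I
Q(w, Y) = 4 - 6*w (Q(w, Y) = 4 - (4 - 1*6)*w*(-3) = 4 - (4 - 6)*w*(-3) = 4 - (-2*w)*(-3) = 4 - 6*w)
-95*(Q(8, 10) - 79) - 1*(-42046) = -95*((4 - 6*8) - 79) - 1*(-42046) = -95*((4 - 48) - 79) + 42046 = -95*(-44 - 79) + 42046 = -95*(-123) + 42046 = 11685 + 42046 = 53731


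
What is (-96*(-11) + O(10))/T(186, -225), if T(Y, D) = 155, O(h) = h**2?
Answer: 1156/155 ≈ 7.4581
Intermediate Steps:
(-96*(-11) + O(10))/T(186, -225) = (-96*(-11) + 10**2)/155 = (1056 + 100)*(1/155) = 1156*(1/155) = 1156/155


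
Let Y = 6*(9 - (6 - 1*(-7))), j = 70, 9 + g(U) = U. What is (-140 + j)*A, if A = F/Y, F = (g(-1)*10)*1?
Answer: -875/3 ≈ -291.67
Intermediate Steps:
g(U) = -9 + U
Y = -24 (Y = 6*(9 - (6 + 7)) = 6*(9 - 1*13) = 6*(9 - 13) = 6*(-4) = -24)
F = -100 (F = ((-9 - 1)*10)*1 = -10*10*1 = -100*1 = -100)
A = 25/6 (A = -100/(-24) = -100*(-1/24) = 25/6 ≈ 4.1667)
(-140 + j)*A = (-140 + 70)*(25/6) = -70*25/6 = -875/3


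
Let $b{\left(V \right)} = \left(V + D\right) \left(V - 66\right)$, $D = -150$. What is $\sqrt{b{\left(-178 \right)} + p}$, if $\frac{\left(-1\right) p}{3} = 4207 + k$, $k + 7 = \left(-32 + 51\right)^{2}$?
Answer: $\sqrt{66349} \approx 257.58$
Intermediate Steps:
$k = 354$ ($k = -7 + \left(-32 + 51\right)^{2} = -7 + 19^{2} = -7 + 361 = 354$)
$b{\left(V \right)} = \left(-150 + V\right) \left(-66 + V\right)$ ($b{\left(V \right)} = \left(V - 150\right) \left(V - 66\right) = \left(-150 + V\right) \left(-66 + V\right)$)
$p = -13683$ ($p = - 3 \left(4207 + 354\right) = \left(-3\right) 4561 = -13683$)
$\sqrt{b{\left(-178 \right)} + p} = \sqrt{\left(9900 + \left(-178\right)^{2} - -38448\right) - 13683} = \sqrt{\left(9900 + 31684 + 38448\right) - 13683} = \sqrt{80032 - 13683} = \sqrt{66349}$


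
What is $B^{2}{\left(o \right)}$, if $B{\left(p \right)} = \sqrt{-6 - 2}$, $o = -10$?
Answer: $-8$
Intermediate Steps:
$B{\left(p \right)} = 2 i \sqrt{2}$ ($B{\left(p \right)} = \sqrt{-8} = 2 i \sqrt{2}$)
$B^{2}{\left(o \right)} = \left(2 i \sqrt{2}\right)^{2} = -8$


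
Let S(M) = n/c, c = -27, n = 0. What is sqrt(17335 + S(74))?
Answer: sqrt(17335) ≈ 131.66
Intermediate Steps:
S(M) = 0 (S(M) = 0/(-27) = 0*(-1/27) = 0)
sqrt(17335 + S(74)) = sqrt(17335 + 0) = sqrt(17335)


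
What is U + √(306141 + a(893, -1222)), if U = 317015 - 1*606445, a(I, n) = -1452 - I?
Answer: -289430 + 2*√75949 ≈ -2.8888e+5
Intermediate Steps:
U = -289430 (U = 317015 - 606445 = -289430)
U + √(306141 + a(893, -1222)) = -289430 + √(306141 + (-1452 - 1*893)) = -289430 + √(306141 + (-1452 - 893)) = -289430 + √(306141 - 2345) = -289430 + √303796 = -289430 + 2*√75949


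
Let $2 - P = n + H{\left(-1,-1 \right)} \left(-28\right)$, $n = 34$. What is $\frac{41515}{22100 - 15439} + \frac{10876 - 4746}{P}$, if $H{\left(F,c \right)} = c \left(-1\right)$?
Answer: $- \frac{20332935}{13322} \approx -1526.3$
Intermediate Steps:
$H{\left(F,c \right)} = - c$
$P = -4$ ($P = 2 - \left(34 + \left(-1\right) \left(-1\right) \left(-28\right)\right) = 2 - \left(34 + 1 \left(-28\right)\right) = 2 - \left(34 - 28\right) = 2 - 6 = -4$)
$\frac{41515}{22100 - 15439} + \frac{10876 - 4746}{P} = \frac{41515}{22100 - 15439} + \frac{10876 - 4746}{-4} = \frac{41515}{22100 - 15439} + 6130 \left(- \frac{1}{4}\right) = \frac{41515}{6661} - \frac{3065}{2} = - \frac{20332935}{13322}$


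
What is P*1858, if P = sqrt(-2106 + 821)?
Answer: 1858*I*sqrt(1285) ≈ 66604.0*I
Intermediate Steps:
P = I*sqrt(1285) (P = sqrt(-1285) = I*sqrt(1285) ≈ 35.847*I)
P*1858 = (I*sqrt(1285))*1858 = 1858*I*sqrt(1285)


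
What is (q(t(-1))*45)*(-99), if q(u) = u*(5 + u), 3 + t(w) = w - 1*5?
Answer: -160380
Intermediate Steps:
t(w) = -8 + w (t(w) = -3 + (w - 1*5) = -3 + (w - 5) = -3 + (-5 + w) = -8 + w)
(q(t(-1))*45)*(-99) = (((-8 - 1)*(5 + (-8 - 1)))*45)*(-99) = (-9*(5 - 9)*45)*(-99) = (-9*(-4)*45)*(-99) = (36*45)*(-99) = 1620*(-99) = -160380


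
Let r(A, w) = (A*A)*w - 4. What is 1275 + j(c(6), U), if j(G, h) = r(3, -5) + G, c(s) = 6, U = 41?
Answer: 1232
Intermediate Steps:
r(A, w) = -4 + w*A² (r(A, w) = A²*w - 4 = w*A² - 4 = -4 + w*A²)
j(G, h) = -49 + G (j(G, h) = (-4 - 5*3²) + G = (-4 - 5*9) + G = (-4 - 45) + G = -49 + G)
1275 + j(c(6), U) = 1275 + (-49 + 6) = 1275 - 43 = 1232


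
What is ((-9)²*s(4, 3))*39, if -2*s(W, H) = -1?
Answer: 3159/2 ≈ 1579.5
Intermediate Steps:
s(W, H) = ½ (s(W, H) = -½*(-1) = ½)
((-9)²*s(4, 3))*39 = ((-9)²*(½))*39 = (81*(½))*39 = (81/2)*39 = 3159/2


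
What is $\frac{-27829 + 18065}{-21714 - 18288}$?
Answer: $\frac{4882}{20001} \approx 0.24409$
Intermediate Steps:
$\frac{-27829 + 18065}{-21714 - 18288} = - \frac{9764}{-40002} = \left(-9764\right) \left(- \frac{1}{40002}\right) = \frac{4882}{20001}$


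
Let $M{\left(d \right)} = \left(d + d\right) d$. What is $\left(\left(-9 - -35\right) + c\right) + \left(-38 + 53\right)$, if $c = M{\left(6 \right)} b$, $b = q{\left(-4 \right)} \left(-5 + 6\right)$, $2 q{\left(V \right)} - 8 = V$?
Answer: $185$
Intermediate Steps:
$M{\left(d \right)} = 2 d^{2}$ ($M{\left(d \right)} = 2 d d = 2 d^{2}$)
$q{\left(V \right)} = 4 + \frac{V}{2}$
$b = 2$ ($b = \left(4 + \frac{1}{2} \left(-4\right)\right) \left(-5 + 6\right) = \left(4 - 2\right) 1 = 2 \cdot 1 = 2$)
$c = 144$ ($c = 2 \cdot 6^{2} \cdot 2 = 2 \cdot 36 \cdot 2 = 72 \cdot 2 = 144$)
$\left(\left(-9 - -35\right) + c\right) + \left(-38 + 53\right) = \left(\left(-9 - -35\right) + 144\right) + \left(-38 + 53\right) = \left(\left(-9 + 35\right) + 144\right) + 15 = \left(26 + 144\right) + 15 = 170 + 15 = 185$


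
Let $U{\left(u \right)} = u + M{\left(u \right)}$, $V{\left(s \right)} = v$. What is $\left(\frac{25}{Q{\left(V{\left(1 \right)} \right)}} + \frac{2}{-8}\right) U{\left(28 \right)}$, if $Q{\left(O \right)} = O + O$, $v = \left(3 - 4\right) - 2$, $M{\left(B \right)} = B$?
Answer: $- \frac{742}{3} \approx -247.33$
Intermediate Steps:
$v = -3$ ($v = -1 - 2 = -3$)
$V{\left(s \right)} = -3$
$Q{\left(O \right)} = 2 O$
$U{\left(u \right)} = 2 u$ ($U{\left(u \right)} = u + u = 2 u$)
$\left(\frac{25}{Q{\left(V{\left(1 \right)} \right)}} + \frac{2}{-8}\right) U{\left(28 \right)} = \left(\frac{25}{2 \left(-3\right)} + \frac{2}{-8}\right) 2 \cdot 28 = \left(\frac{25}{-6} + 2 \left(- \frac{1}{8}\right)\right) 56 = \left(25 \left(- \frac{1}{6}\right) - \frac{1}{4}\right) 56 = \left(- \frac{25}{6} - \frac{1}{4}\right) 56 = \left(- \frac{53}{12}\right) 56 = - \frac{742}{3}$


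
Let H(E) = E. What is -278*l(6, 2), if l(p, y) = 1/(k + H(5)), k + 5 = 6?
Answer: -139/3 ≈ -46.333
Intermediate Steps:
k = 1 (k = -5 + 6 = 1)
l(p, y) = ⅙ (l(p, y) = 1/(1 + 5) = 1/6 = ⅙)
-278*l(6, 2) = -278*⅙ = -139/3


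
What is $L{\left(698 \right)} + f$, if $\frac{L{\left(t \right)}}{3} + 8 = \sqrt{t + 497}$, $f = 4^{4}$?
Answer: $232 + 3 \sqrt{1195} \approx 335.71$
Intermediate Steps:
$f = 256$
$L{\left(t \right)} = -24 + 3 \sqrt{497 + t}$ ($L{\left(t \right)} = -24 + 3 \sqrt{t + 497} = -24 + 3 \sqrt{497 + t}$)
$L{\left(698 \right)} + f = \left(-24 + 3 \sqrt{497 + 698}\right) + 256 = \left(-24 + 3 \sqrt{1195}\right) + 256 = 232 + 3 \sqrt{1195}$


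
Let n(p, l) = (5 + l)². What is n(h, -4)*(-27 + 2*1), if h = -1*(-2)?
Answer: -25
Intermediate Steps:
h = 2
n(h, -4)*(-27 + 2*1) = (5 - 4)²*(-27 + 2*1) = 1²*(-27 + 2) = 1*(-25) = -25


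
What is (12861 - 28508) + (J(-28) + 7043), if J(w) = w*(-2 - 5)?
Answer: -8408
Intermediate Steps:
J(w) = -7*w (J(w) = w*(-7) = -7*w)
(12861 - 28508) + (J(-28) + 7043) = (12861 - 28508) + (-7*(-28) + 7043) = -15647 + (196 + 7043) = -15647 + 7239 = -8408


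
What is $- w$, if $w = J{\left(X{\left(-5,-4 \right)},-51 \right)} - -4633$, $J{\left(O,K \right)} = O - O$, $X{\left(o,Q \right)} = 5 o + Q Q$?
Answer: $-4633$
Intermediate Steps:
$X{\left(o,Q \right)} = Q^{2} + 5 o$ ($X{\left(o,Q \right)} = 5 o + Q^{2} = Q^{2} + 5 o$)
$J{\left(O,K \right)} = 0$
$w = 4633$ ($w = 0 - -4633 = 0 + 4633 = 4633$)
$- w = \left(-1\right) 4633 = -4633$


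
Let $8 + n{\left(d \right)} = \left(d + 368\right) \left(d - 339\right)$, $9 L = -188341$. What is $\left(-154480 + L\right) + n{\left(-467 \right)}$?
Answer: $- \frac{860587}{9} \approx -95621.0$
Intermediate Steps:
$L = - \frac{188341}{9}$ ($L = \frac{1}{9} \left(-188341\right) = - \frac{188341}{9} \approx -20927.0$)
$n{\left(d \right)} = -8 + \left(-339 + d\right) \left(368 + d\right)$ ($n{\left(d \right)} = -8 + \left(d + 368\right) \left(d - 339\right) = -8 + \left(368 + d\right) \left(-339 + d\right) = -8 + \left(-339 + d\right) \left(368 + d\right)$)
$\left(-154480 + L\right) + n{\left(-467 \right)} = \left(-154480 - \frac{188341}{9}\right) + \left(-124760 + \left(-467\right)^{2} + 29 \left(-467\right)\right) = - \frac{1578661}{9} - -79786 = - \frac{1578661}{9} + 79786 = - \frac{860587}{9}$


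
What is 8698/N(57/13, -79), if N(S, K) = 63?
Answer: 8698/63 ≈ 138.06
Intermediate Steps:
8698/N(57/13, -79) = 8698/63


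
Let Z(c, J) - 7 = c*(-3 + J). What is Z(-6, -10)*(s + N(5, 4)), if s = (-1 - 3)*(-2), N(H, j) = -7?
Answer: 85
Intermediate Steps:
Z(c, J) = 7 + c*(-3 + J)
s = 8 (s = -4*(-2) = 8)
Z(-6, -10)*(s + N(5, 4)) = (7 - 3*(-6) - 10*(-6))*(8 - 7) = (7 + 18 + 60)*1 = 85*1 = 85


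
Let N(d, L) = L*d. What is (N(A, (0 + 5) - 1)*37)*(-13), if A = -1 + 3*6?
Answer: -32708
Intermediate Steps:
A = 17 (A = -1 + 18 = 17)
(N(A, (0 + 5) - 1)*37)*(-13) = ((((0 + 5) - 1)*17)*37)*(-13) = (((5 - 1)*17)*37)*(-13) = ((4*17)*37)*(-13) = (68*37)*(-13) = 2516*(-13) = -32708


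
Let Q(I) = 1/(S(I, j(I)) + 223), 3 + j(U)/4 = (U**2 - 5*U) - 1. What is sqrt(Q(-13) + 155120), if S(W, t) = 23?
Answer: sqrt(9387242166)/246 ≈ 393.85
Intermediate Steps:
j(U) = -16 - 20*U + 4*U**2 (j(U) = -12 + 4*((U**2 - 5*U) - 1) = -12 + 4*(-1 + U**2 - 5*U) = -12 + (-4 - 20*U + 4*U**2) = -16 - 20*U + 4*U**2)
Q(I) = 1/246 (Q(I) = 1/(23 + 223) = 1/246)
sqrt(Q(-13) + 155120) = sqrt(1/246 + 155120) = sqrt(38159521/246) = sqrt(9387242166)/246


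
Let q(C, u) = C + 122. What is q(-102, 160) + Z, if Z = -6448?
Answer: -6428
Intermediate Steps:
q(C, u) = 122 + C
q(-102, 160) + Z = (122 - 102) - 6448 = 20 - 6448 = -6428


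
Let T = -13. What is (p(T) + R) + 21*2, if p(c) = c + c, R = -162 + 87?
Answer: -59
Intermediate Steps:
R = -75
p(c) = 2*c
(p(T) + R) + 21*2 = (2*(-13) - 75) + 21*2 = (-26 - 75) + 42 = -101 + 42 = -59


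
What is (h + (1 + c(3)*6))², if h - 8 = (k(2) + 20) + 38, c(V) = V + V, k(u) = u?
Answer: 11025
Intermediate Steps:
c(V) = 2*V
h = 68 (h = 8 + ((2 + 20) + 38) = 8 + (22 + 38) = 8 + 60 = 68)
(h + (1 + c(3)*6))² = (68 + (1 + (2*3)*6))² = (68 + (1 + 6*6))² = (68 + (1 + 36))² = (68 + 37)² = 105² = 11025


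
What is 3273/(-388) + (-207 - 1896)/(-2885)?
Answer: -8626641/1119380 ≈ -7.7066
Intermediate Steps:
3273/(-388) + (-207 - 1896)/(-2885) = 3273*(-1/388) - 2103*(-1/2885) = -3273/388 + 2103/2885 = -8626641/1119380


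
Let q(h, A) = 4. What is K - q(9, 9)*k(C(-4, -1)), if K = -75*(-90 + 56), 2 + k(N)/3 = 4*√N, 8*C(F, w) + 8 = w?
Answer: 2574 - 36*I*√2 ≈ 2574.0 - 50.912*I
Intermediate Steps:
C(F, w) = -1 + w/8
k(N) = -6 + 12*√N (k(N) = -6 + 3*(4*√N) = -6 + 12*√N)
K = 2550 (K = -75*(-34) = 2550)
K - q(9, 9)*k(C(-4, -1)) = 2550 - 4*(-6 + 12*√(-1 + (⅛)*(-1))) = 2550 - 4*(-6 + 12*√(-1 - ⅛)) = 2550 - 4*(-6 + 12*√(-9/8)) = 2550 - 4*(-6 + 12*(3*I*√2/4)) = 2550 - 4*(-6 + 9*I*√2) = 2550 - (-24 + 36*I*√2) = 2550 + (24 - 36*I*√2) = 2574 - 36*I*√2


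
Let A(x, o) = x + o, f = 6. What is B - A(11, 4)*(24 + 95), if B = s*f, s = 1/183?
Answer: -108883/61 ≈ -1785.0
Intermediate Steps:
s = 1/183 ≈ 0.0054645
A(x, o) = o + x
B = 2/61 (B = (1/183)*6 = 2/61 ≈ 0.032787)
B - A(11, 4)*(24 + 95) = 2/61 - (4 + 11)*(24 + 95) = 2/61 - 15*119 = 2/61 - 1*1785 = 2/61 - 1785 = -108883/61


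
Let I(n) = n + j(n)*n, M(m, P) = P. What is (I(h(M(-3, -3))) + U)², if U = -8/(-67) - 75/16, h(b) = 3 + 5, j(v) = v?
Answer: 5225410369/1149184 ≈ 4547.1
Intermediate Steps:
h(b) = 8
U = -4897/1072 (U = -8*(-1/67) - 75*1/16 = 8/67 - 75/16 = -4897/1072 ≈ -4.5681)
I(n) = n + n² (I(n) = n + n*n = n + n²)
(I(h(M(-3, -3))) + U)² = (8*(1 + 8) - 4897/1072)² = (8*9 - 4897/1072)² = (72 - 4897/1072)² = (72287/1072)² = 5225410369/1149184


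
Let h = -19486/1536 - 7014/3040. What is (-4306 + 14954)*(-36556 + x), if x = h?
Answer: -3551400395411/9120 ≈ -3.8941e+8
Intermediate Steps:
h = -1093921/72960 (h = -19486*1/1536 - 7014*1/3040 = -9743/768 - 3507/1520 = -1093921/72960 ≈ -14.993)
x = -1093921/72960 ≈ -14.993
(-4306 + 14954)*(-36556 + x) = (-4306 + 14954)*(-36556 - 1093921/72960) = 10648*(-2668219681/72960) = -3551400395411/9120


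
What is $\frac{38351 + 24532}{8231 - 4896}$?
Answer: $\frac{62883}{3335} \approx 18.855$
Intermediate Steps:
$\frac{38351 + 24532}{8231 - 4896} = \frac{62883}{8231 - 4896} = \frac{62883}{3335}$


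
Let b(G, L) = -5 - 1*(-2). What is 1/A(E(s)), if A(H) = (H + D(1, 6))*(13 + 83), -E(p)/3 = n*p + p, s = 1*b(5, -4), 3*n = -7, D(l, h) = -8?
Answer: -1/1920 ≈ -0.00052083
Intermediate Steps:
b(G, L) = -3 (b(G, L) = -5 + 2 = -3)
n = -7/3 (n = (⅓)*(-7) = -7/3 ≈ -2.3333)
s = -3 (s = 1*(-3) = -3)
E(p) = 4*p (E(p) = -3*(-7*p/3 + p) = -(-4)*p = 4*p)
A(H) = -768 + 96*H (A(H) = (H - 8)*(13 + 83) = (-8 + H)*96 = -768 + 96*H)
1/A(E(s)) = 1/(-768 + 96*(4*(-3))) = 1/(-768 + 96*(-12)) = 1/(-768 - 1152) = 1/(-1920) = -1/1920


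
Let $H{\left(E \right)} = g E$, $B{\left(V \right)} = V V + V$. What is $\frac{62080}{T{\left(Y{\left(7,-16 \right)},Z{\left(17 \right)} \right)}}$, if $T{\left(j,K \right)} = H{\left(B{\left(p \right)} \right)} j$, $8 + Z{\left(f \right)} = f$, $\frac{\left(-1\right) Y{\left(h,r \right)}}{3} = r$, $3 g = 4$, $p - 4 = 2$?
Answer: $\frac{485}{21} \approx 23.095$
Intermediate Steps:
$p = 6$ ($p = 4 + 2 = 6$)
$g = \frac{4}{3}$ ($g = \frac{1}{3} \cdot 4 = \frac{4}{3} \approx 1.3333$)
$B{\left(V \right)} = V + V^{2}$ ($B{\left(V \right)} = V^{2} + V = V + V^{2}$)
$Y{\left(h,r \right)} = - 3 r$
$Z{\left(f \right)} = -8 + f$
$H{\left(E \right)} = \frac{4 E}{3}$
$T{\left(j,K \right)} = 56 j$ ($T{\left(j,K \right)} = \frac{4 \cdot 6 \left(1 + 6\right)}{3} j = \frac{4 \cdot 6 \cdot 7}{3} j = \frac{4}{3} \cdot 42 j = 56 j$)
$\frac{62080}{T{\left(Y{\left(7,-16 \right)},Z{\left(17 \right)} \right)}} = \frac{62080}{56 \left(\left(-3\right) \left(-16\right)\right)} = \frac{62080}{56 \cdot 48} = \frac{62080}{2688} = 62080 \cdot \frac{1}{2688} = \frac{485}{21}$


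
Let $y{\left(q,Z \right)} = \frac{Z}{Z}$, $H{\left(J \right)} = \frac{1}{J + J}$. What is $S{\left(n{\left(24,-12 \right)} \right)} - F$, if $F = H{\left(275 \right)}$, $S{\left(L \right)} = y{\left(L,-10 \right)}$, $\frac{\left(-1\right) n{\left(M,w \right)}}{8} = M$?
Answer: $\frac{549}{550} \approx 0.99818$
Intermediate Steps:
$H{\left(J \right)} = \frac{1}{2 J}$
$n{\left(M,w \right)} = - 8 M$
$y{\left(q,Z \right)} = 1$
$S{\left(L \right)} = 1$
$F = \frac{1}{550}$ ($F = \frac{1}{2 \cdot 275} = \frac{1}{2} \cdot \frac{1}{275} = \frac{1}{550} \approx 0.0018182$)
$S{\left(n{\left(24,-12 \right)} \right)} - F = 1 - \frac{1}{550} = \frac{549}{550}$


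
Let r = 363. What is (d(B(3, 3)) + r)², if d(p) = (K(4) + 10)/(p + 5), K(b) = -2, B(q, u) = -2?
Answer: 1203409/9 ≈ 1.3371e+5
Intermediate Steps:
d(p) = 8/(5 + p) (d(p) = (-2 + 10)/(p + 5) = 8/(5 + p))
(d(B(3, 3)) + r)² = (8/(5 - 2) + 363)² = (8/3 + 363)² = (1097/3)² = 1203409/9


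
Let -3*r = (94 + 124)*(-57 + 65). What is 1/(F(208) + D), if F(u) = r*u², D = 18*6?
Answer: -3/75452092 ≈ -3.9760e-8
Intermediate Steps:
r = -1744/3 (r = -(94 + 124)*(-57 + 65)/3 = -218*8/3 = -⅓*1744 = -1744/3 ≈ -581.33)
D = 108
F(u) = -1744*u²/3
1/(F(208) + D) = 1/(-1744/3*208² + 108) = 1/(-1744/3*43264 + 108) = 1/(-75452416/3 + 108) = 1/(-75452092/3) = -3/75452092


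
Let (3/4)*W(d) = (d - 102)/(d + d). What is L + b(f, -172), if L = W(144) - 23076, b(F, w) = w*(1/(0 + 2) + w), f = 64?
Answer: 231199/36 ≈ 6422.2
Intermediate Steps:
b(F, w) = w*(½ + w) (b(F, w) = w*(1/2 + w) = w*(½ + w))
W(d) = 2*(-102 + d)/(3*d) (W(d) = 4*((d - 102)/(d + d))/3 = 4*((-102 + d)/((2*d)))/3 = 4*((-102 + d)*(1/(2*d)))/3 = 4*((-102 + d)/(2*d))/3 = 2*(-102 + d)/(3*d))
L = -830729/36 (L = (⅔ - 68/144) - 23076 = (⅔ - 68*1/144) - 23076 = (⅔ - 17/36) - 23076 = 7/36 - 23076 = -830729/36 ≈ -23076.)
L + b(f, -172) = -830729/36 - 172*(½ - 172) = -830729/36 - 172*(-343/2) = -830729/36 + 29498 = 231199/36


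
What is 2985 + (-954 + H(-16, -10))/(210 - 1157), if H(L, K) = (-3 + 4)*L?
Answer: 2827765/947 ≈ 2986.0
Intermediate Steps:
H(L, K) = L (H(L, K) = 1*L = L)
2985 + (-954 + H(-16, -10))/(210 - 1157) = 2985 + (-954 - 16)/(210 - 1157) = 2985 - 970/(-947) = 2985 - 970*(-1/947) = 2985 + 970/947 = 2827765/947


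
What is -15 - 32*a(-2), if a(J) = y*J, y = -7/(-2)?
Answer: 209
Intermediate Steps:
y = 7/2 (y = -7*(-1/2) = 7/2 ≈ 3.5000)
a(J) = 7*J/2
-15 - 32*a(-2) = -15 - 112*(-2) = -15 - 32*(-7) = -15 + 224 = 209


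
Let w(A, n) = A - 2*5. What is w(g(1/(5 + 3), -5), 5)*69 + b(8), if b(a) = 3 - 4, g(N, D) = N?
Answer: -5459/8 ≈ -682.38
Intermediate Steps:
b(a) = -1
w(A, n) = -10 + A (w(A, n) = A - 10 = -10 + A)
w(g(1/(5 + 3), -5), 5)*69 + b(8) = (-10 + 1/(5 + 3))*69 - 1 = (-10 + 1/8)*69 - 1 = -79/8*69 - 1 = -5451/8 - 1 = -5459/8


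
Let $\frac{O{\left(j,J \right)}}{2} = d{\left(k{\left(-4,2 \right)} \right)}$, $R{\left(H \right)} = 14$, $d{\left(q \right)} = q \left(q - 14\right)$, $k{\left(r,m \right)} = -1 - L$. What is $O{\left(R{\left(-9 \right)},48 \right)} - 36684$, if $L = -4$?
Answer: $-36750$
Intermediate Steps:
$k{\left(r,m \right)} = 3$ ($k{\left(r,m \right)} = -1 - -4 = -1 + 4 = 3$)
$d{\left(q \right)} = q \left(-14 + q\right)$
$O{\left(j,J \right)} = -66$ ($O{\left(j,J \right)} = 2 \cdot 3 \left(-14 + 3\right) = 2 \cdot 3 \left(-11\right) = 2 \left(-33\right) = -66$)
$O{\left(R{\left(-9 \right)},48 \right)} - 36684 = -66 - 36684 = -36750$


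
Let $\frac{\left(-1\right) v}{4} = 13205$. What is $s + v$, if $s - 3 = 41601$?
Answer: $-11216$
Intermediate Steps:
$s = 41604$ ($s = 3 + 41601 = 41604$)
$v = -52820$ ($v = \left(-4\right) 13205 = -52820$)
$s + v = 41604 - 52820 = -11216$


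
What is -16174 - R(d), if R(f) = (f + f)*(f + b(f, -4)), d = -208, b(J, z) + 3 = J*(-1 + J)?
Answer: 17980402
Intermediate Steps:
b(J, z) = -3 + J*(-1 + J)
R(f) = 2*f*(-3 + f**2) (R(f) = (f + f)*(f + (-3 + f**2 - f)) = (2*f)*(-3 + f**2) = 2*f*(-3 + f**2))
-16174 - R(d) = -16174 - 2*(-208)*(-3 + (-208)**2) = -16174 - 2*(-208)*(-3 + 43264) = -16174 - 2*(-208)*43261 = -16174 - 1*(-17996576) = -16174 + 17996576 = 17980402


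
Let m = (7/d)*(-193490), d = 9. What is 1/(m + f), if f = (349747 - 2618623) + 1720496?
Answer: -9/6289850 ≈ -1.4309e-6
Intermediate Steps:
f = -548380 (f = -2268876 + 1720496 = -548380)
m = -1354430/9 (m = (7/9)*(-193490) = -1354430/9 ≈ -1.5049e+5)
1/(m + f) = 1/(-1354430/9 - 548380) = 1/(-6289850/9) = -9/6289850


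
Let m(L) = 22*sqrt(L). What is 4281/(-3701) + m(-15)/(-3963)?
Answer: -4281/3701 - 22*I*sqrt(15)/3963 ≈ -1.1567 - 0.0215*I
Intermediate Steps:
4281/(-3701) + m(-15)/(-3963) = 4281/(-3701) + (22*sqrt(-15))/(-3963) = 4281*(-1/3701) + (22*(I*sqrt(15)))*(-1/3963) = -4281/3701 + (22*I*sqrt(15))*(-1/3963) = -4281/3701 - 22*I*sqrt(15)/3963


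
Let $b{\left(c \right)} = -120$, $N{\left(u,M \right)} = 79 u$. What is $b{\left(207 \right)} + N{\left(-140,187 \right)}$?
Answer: $-11180$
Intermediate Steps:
$b{\left(207 \right)} + N{\left(-140,187 \right)} = -120 + 79 \left(-140\right) = -120 - 11060 = -11180$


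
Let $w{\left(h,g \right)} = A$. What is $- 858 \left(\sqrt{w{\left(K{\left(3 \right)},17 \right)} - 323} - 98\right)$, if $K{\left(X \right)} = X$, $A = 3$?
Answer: $84084 - 6864 i \sqrt{5} \approx 84084.0 - 15348.0 i$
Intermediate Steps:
$w{\left(h,g \right)} = 3$
$- 858 \left(\sqrt{w{\left(K{\left(3 \right)},17 \right)} - 323} - 98\right) = - 858 \left(\sqrt{3 - 323} - 98\right) = - 858 \left(\sqrt{-320} - 98\right) = - 858 \left(8 i \sqrt{5} - 98\right) = - 858 \left(-98 + 8 i \sqrt{5}\right) = 84084 - 6864 i \sqrt{5}$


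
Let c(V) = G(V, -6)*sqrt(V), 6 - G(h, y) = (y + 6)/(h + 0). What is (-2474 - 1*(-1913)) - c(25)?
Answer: -591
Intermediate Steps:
G(h, y) = 6 - (6 + y)/h (G(h, y) = 6 - (y + 6)/(h + 0) = 6 - (6 + y)/h)
c(V) = 6*sqrt(V) (c(V) = ((-6 - 1*(-6) + 6*V)/V)*sqrt(V) = ((-6 + 6 + 6*V)/V)*sqrt(V) = ((6*V)/V)*sqrt(V) = 6*sqrt(V))
(-2474 - 1*(-1913)) - c(25) = (-2474 - 1*(-1913)) - 6*sqrt(25) = (-2474 + 1913) - 6*5 = -561 - 1*30 = -561 - 30 = -591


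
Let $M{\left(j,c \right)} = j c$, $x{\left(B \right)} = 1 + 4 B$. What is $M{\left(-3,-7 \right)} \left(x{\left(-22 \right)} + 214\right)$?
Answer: $2667$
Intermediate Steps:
$M{\left(j,c \right)} = c j$
$M{\left(-3,-7 \right)} \left(x{\left(-22 \right)} + 214\right) = \left(-7\right) \left(-3\right) \left(\left(1 + 4 \left(-22\right)\right) + 214\right) = 21 \left(\left(1 - 88\right) + 214\right) = 21 \left(-87 + 214\right) = 21 \cdot 127 = 2667$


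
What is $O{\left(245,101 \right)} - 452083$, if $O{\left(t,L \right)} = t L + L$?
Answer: $-427237$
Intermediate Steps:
$O{\left(t,L \right)} = L + L t$ ($O{\left(t,L \right)} = L t + L = L + L t$)
$O{\left(245,101 \right)} - 452083 = 101 \left(1 + 245\right) - 452083 = 101 \cdot 246 - 452083 = 24846 - 452083 = -427237$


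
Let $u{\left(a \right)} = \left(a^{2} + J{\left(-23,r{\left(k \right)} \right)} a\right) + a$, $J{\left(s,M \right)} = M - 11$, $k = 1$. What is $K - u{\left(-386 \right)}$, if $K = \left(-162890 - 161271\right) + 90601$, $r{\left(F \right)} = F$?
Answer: $-386030$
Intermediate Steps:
$K = -233560$ ($K = -324161 + 90601 = -233560$)
$J{\left(s,M \right)} = -11 + M$
$u{\left(a \right)} = a^{2} - 9 a$ ($u{\left(a \right)} = \left(a^{2} + \left(-11 + 1\right) a\right) + a = \left(a^{2} - 10 a\right) + a = a^{2} - 9 a$)
$K - u{\left(-386 \right)} = -233560 - - 386 \left(-9 - 386\right) = -233560 - \left(-386\right) \left(-395\right) = -233560 - 152470 = -386030$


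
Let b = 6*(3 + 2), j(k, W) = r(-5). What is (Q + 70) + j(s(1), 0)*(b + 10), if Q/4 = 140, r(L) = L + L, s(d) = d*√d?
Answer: 230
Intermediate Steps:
s(d) = d^(3/2)
r(L) = 2*L
j(k, W) = -10 (j(k, W) = 2*(-5) = -10)
Q = 560 (Q = 4*140 = 560)
b = 30 (b = 6*5 = 30)
(Q + 70) + j(s(1), 0)*(b + 10) = (560 + 70) - 10*(30 + 10) = 630 - 10*40 = 630 - 400 = 230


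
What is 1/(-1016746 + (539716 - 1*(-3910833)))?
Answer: 1/3433803 ≈ 2.9122e-7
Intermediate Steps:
1/(-1016746 + (539716 - 1*(-3910833))) = 1/(-1016746 + (539716 + 3910833)) = 1/(-1016746 + 4450549) = 1/3433803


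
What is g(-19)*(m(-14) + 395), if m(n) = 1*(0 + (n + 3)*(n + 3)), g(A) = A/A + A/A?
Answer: 1032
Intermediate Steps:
g(A) = 2 (g(A) = 1 + 1 = 2)
m(n) = (3 + n)² (m(n) = 1*(0 + (3 + n)*(3 + n)) = 1*(0 + (3 + n)²) = 1*(3 + n)² = (3 + n)²)
g(-19)*(m(-14) + 395) = 2*((3 - 14)² + 395) = 2*((-11)² + 395) = 2*(121 + 395) = 2*516 = 1032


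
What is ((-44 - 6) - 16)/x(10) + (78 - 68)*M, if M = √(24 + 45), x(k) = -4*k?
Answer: 33/20 + 10*√69 ≈ 84.716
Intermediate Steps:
M = √69 ≈ 8.3066
((-44 - 6) - 16)/x(10) + (78 - 68)*M = ((-44 - 6) - 16)/((-4*10)) + (78 - 68)*√69 = (-50 - 16)/(-40) + 10*√69 = -66*(-1/40) + 10*√69 = 33/20 + 10*√69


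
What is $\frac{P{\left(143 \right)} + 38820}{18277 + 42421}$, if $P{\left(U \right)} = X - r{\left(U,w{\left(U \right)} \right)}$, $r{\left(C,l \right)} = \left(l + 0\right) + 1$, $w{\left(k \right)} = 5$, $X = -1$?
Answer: $\frac{38813}{60698} \approx 0.63944$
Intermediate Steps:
$r{\left(C,l \right)} = 1 + l$ ($r{\left(C,l \right)} = l + 1 = 1 + l$)
$P{\left(U \right)} = -7$ ($P{\left(U \right)} = -1 - \left(1 + 5\right) = -1 - 6 = -7$)
$\frac{P{\left(143 \right)} + 38820}{18277 + 42421} = \frac{-7 + 38820}{18277 + 42421} = \frac{38813}{60698}$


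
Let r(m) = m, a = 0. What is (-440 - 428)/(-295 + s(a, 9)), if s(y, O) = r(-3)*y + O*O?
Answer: 434/107 ≈ 4.0561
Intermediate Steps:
s(y, O) = O**2 - 3*y (s(y, O) = -3*y + O*O = -3*y + O**2 = O**2 - 3*y)
(-440 - 428)/(-295 + s(a, 9)) = (-440 - 428)/(-295 + (9**2 - 3*0)) = -868/(-295 + (81 + 0)) = -868/(-295 + 81) = -868/(-214) = -868*(-1/214) = 434/107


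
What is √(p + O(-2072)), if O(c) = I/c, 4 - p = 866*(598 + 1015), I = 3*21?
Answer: 9*I*√377736922/148 ≈ 1181.9*I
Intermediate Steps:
I = 63
p = -1396854 (p = 4 - 866*(598 + 1015) = 4 - 866*1613 = 4 - 1*1396858 = 4 - 1396858 = -1396854)
O(c) = 63/c
√(p + O(-2072)) = √(-1396854 + 63/(-2072)) = √(-1396854 + 63*(-1/2072)) = √(-1396854 - 9/296) = √(-413468793/296) = 9*I*√377736922/148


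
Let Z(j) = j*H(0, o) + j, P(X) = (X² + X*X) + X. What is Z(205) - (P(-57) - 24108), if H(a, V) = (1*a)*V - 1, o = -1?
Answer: 17667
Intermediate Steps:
H(a, V) = -1 + V*a (H(a, V) = a*V - 1 = V*a - 1 = -1 + V*a)
P(X) = X + 2*X² (P(X) = (X² + X²) + X = 2*X² + X = X + 2*X²)
Z(j) = 0 (Z(j) = j*(-1 - 1*0) + j = j*(-1 + 0) + j = j*(-1) + j = -j + j = 0)
Z(205) - (P(-57) - 24108) = 0 - (-57*(1 + 2*(-57)) - 24108) = 0 - (-57*(1 - 114) - 24108) = 0 - (-57*(-113) - 24108) = 0 - (6441 - 24108) = 0 - 1*(-17667) = 0 + 17667 = 17667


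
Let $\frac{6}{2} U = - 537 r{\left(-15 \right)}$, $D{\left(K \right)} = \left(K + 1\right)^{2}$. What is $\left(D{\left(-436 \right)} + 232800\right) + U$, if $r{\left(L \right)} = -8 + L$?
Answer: $426142$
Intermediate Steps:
$D{\left(K \right)} = \left(1 + K\right)^{2}$
$U = 4117$ ($U = \frac{\left(-537\right) \left(-8 - 15\right)}{3} = \frac{\left(-537\right) \left(-23\right)}{3} = \frac{1}{3} \cdot 12351 = 4117$)
$\left(D{\left(-436 \right)} + 232800\right) + U = \left(\left(1 - 436\right)^{2} + 232800\right) + 4117 = \left(\left(-435\right)^{2} + 232800\right) + 4117 = \left(189225 + 232800\right) + 4117 = 422025 + 4117 = 426142$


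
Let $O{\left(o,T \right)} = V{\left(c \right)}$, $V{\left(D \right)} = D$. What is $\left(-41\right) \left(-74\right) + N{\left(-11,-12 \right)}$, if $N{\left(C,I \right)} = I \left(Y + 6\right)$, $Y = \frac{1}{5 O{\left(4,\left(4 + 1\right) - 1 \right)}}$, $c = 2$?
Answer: $\frac{14804}{5} \approx 2960.8$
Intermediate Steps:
$O{\left(o,T \right)} = 2$
$Y = \frac{1}{10}$ ($Y = \frac{1}{5 \cdot 2} = \frac{1}{5} \cdot \frac{1}{2} = \frac{1}{10} \approx 0.1$)
$N{\left(C,I \right)} = \frac{61 I}{10}$ ($N{\left(C,I \right)} = I \left(\frac{1}{10} + 6\right) = I \frac{61}{10} = \frac{61 I}{10}$)
$\left(-41\right) \left(-74\right) + N{\left(-11,-12 \right)} = \left(-41\right) \left(-74\right) + \frac{61}{10} \left(-12\right) = 3034 - \frac{366}{5} = \frac{14804}{5}$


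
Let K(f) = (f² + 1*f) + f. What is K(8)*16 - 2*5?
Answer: 1270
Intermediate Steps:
K(f) = f² + 2*f (K(f) = (f² + f) + f = (f + f²) + f = f² + 2*f)
K(8)*16 - 2*5 = (8*(2 + 8))*16 - 2*5 = (8*10)*16 - 10 = 80*16 - 10 = 1280 - 10 = 1270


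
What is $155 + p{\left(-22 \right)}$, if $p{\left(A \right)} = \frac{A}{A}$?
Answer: $156$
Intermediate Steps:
$p{\left(A \right)} = 1$
$155 + p{\left(-22 \right)} = 155 + 1 = 156$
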